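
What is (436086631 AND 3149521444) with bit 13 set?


Step 1: 436086631 & 3149521444 = 431497764
Step 2: 431497764 | (1 << 13) = 431497764 | 8192 = 431497764

431497764


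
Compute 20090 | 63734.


0b100111001111010 | 0b1111100011110110 = 0b1111111011111110 = 65278

65278


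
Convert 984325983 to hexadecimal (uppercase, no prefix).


984325983 = 3AAB9F5F hex

3AAB9F5F


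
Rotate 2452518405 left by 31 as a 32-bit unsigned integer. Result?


Rotate 0b10010010001011100111011000000101 left by 31 (32-bit) = 0b11001001000101110011101100000010 = 3373742850

3373742850


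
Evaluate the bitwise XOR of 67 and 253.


0b1000011 ^ 0b11111101 = 0b10111110 = 190

190


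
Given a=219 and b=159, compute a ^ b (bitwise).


219 ^ 159 = 68

68


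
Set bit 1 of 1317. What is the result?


1317 | (1 << 1) = 1317 | 2 = 1319

1319


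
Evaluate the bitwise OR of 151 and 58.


0b10010111 | 0b111010 = 0b10111111 = 191

191


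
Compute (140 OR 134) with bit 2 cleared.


Step 1: 140 | 134 = 142
Step 2: 142 & ~(1 << 2) = 138

138


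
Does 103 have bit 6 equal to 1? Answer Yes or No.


0b1100111, bit 6 = 1. Yes

Yes


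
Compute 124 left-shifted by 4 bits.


0b1111100 << 4 = 0b11111000000 = 1984

1984


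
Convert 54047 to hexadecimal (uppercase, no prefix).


54047 = D31F hex

D31F


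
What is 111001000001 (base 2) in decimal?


111001000001 in decimal = 3649

3649


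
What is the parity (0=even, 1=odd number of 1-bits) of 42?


0b101010 has 3 ones => parity 1

1


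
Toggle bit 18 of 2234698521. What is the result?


2234698521 ^ (1 << 18) = 2234698521 ^ 262144 = 2234960665

2234960665


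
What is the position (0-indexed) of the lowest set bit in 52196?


0b1100101111100100. Lowest set bit at position 2

2


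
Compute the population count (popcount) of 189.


0b10111101 has 6 set bits

6


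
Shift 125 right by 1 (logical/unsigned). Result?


0b1111101 >> 1 = 0b111110 = 62

62


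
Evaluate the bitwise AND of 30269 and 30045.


0b111011000111101 & 0b111010101011101 = 0b111010000011101 = 29725

29725


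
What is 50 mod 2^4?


50 & 15 = 2

2


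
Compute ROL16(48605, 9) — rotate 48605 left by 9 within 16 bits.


Rotate 0b1011110111011101 left by 9 (16-bit) = 0b1011101101111011 = 47995

47995


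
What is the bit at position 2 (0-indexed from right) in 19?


0b10011, position 2 = 0

0


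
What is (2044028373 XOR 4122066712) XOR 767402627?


Step 1: 2044028373 ^ 4122066712 = 2355419853
Step 2: 2355419853 ^ 767402627 = 2715383886

2715383886


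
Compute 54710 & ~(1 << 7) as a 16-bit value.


54710 & ~(1 << 7) = 54582

54582


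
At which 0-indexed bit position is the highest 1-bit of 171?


0b10101011. Highest set bit at position 7

7


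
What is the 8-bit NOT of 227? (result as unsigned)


~0b11100011 = 0b11100 = 28 (8-bit unsigned)

28


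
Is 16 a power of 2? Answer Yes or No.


0b10000. Only one bit set => Yes

Yes


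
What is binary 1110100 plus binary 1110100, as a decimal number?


1110100 + 1110100 = 11101000 = 232

232


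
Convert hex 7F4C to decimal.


7F4C hex = 32588 decimal

32588


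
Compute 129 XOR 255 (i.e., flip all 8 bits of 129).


129 ^ 255 = 126

126


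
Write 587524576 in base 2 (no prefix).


587524576 = 100011000001001110100111100000 in binary

100011000001001110100111100000


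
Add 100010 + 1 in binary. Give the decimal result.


100010 + 1 = 100011 = 35

35


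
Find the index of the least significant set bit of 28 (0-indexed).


0b11100. Lowest set bit at position 2

2


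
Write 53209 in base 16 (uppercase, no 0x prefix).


53209 = CFD9 hex

CFD9


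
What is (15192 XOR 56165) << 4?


Step 1: 15192 ^ 56165 = 57405
Step 2: 57405 << 4 = 918480

918480


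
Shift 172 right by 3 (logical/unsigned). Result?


0b10101100 >> 3 = 0b10101 = 21

21


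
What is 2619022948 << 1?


0b10011100000110110001111001100100 << 1 = 0b100111000001101100011110011001000 = 5238045896

5238045896


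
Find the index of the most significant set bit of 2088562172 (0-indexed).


0b1111100011111001110110111111100. Highest set bit at position 30

30


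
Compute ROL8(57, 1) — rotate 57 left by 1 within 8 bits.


Rotate 0b111001 left by 1 (8-bit) = 0b1110010 = 114

114


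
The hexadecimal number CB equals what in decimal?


CB hex = 203 decimal

203


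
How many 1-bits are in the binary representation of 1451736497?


0b1010110100001111011110110110001 has 18 set bits

18


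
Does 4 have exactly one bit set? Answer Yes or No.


0b100. Only one bit set => Yes

Yes


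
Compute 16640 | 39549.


0b100000100000000 | 0b1001101001111101 = 0b1101101101111101 = 56189

56189


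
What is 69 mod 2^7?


69 & 127 = 69

69


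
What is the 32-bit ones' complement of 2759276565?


2759276565 ^ 4294967295 = 1535690730

1535690730


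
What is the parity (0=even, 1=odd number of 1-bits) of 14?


0b1110 has 3 ones => parity 1

1


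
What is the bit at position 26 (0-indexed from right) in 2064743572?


0b1111011000100010111110010010100, position 26 = 0

0


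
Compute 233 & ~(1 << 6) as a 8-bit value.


233 & ~(1 << 6) = 169

169


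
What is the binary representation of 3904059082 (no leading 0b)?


3904059082 = 11101000101100110011011011001010 in binary

11101000101100110011011011001010


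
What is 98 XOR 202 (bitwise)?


0b1100010 ^ 0b11001010 = 0b10101000 = 168

168


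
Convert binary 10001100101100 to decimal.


10001100101100 in decimal = 9004

9004


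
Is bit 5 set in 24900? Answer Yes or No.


0b110000101000100, bit 5 = 0. No

No


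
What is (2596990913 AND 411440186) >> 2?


Step 1: 2596990913 & 411440186 = 411173888
Step 2: 411173888 >> 2 = 102793472

102793472


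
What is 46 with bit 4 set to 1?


46 | (1 << 4) = 46 | 16 = 62

62


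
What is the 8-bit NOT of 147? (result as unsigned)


~0b10010011 = 0b1101100 = 108 (8-bit unsigned)

108


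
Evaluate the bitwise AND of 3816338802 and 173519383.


0b11100011011110001011010101110010 & 0b1010010101111011001000010111 = 0b10010100001011000000010010 = 38842386

38842386


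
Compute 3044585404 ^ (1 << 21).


3044585404 ^ (1 << 21) = 3044585404 ^ 2097152 = 3042488252

3042488252


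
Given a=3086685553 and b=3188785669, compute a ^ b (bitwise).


3086685553 ^ 3188785669 = 166336372

166336372


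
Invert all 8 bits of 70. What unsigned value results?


70 ^ 255 = 185

185


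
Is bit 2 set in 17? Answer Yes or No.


0b10001, bit 2 = 0. No

No


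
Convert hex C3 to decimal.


C3 hex = 195 decimal

195


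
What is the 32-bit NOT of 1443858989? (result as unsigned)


~0b1010110000011111000101000101101 = 0b10101001111100000111010111010010 = 2851108306 (32-bit unsigned)

2851108306


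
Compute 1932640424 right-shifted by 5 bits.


0b1110011001100011100000010101000 >> 5 = 0b11100110011000111000000101 = 60395013

60395013


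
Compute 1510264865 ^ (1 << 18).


1510264865 ^ (1 << 18) = 1510264865 ^ 262144 = 1510002721

1510002721


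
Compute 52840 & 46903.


0b1100111001101000 & 0b1011011100110111 = 0b1000011000100000 = 34336

34336


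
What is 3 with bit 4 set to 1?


3 | (1 << 4) = 3 | 16 = 19

19


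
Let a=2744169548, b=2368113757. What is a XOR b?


2744169548 ^ 2368113757 = 783693841

783693841


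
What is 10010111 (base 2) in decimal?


10010111 in decimal = 151

151


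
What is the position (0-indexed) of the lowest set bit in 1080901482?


0b1000000011011010011111101101010. Lowest set bit at position 1

1


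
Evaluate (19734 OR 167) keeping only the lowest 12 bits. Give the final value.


Step 1: 19734 | 167 = 19895
Step 2: 19895 & 4095 = 3511

3511


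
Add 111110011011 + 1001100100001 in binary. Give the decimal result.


111110011011 + 1001100100001 = 10001010111100 = 8892

8892


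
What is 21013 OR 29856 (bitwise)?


0b101001000010101 | 0b111010010100000 = 0b111011010110101 = 30389

30389


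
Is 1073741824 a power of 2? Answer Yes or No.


0b1000000000000000000000000000000. Only one bit set => Yes

Yes


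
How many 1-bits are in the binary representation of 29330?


0b111001010010010 has 7 set bits

7


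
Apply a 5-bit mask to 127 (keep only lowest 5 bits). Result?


127 & 31 = 31

31


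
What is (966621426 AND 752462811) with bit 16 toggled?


Step 1: 966621426 & 752462811 = 681126098
Step 2: 681126098 ^ (1 << 16) = 681126098 ^ 65536 = 681060562

681060562


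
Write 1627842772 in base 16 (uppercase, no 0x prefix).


1627842772 = 6106E8D4 hex

6106E8D4


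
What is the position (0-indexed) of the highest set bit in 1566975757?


0b1011101011001100010011100001101. Highest set bit at position 30

30


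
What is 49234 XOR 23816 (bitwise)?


0b1100000001010010 ^ 0b101110100001000 = 0b1001110101011010 = 40282

40282


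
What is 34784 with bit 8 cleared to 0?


34784 & ~(1 << 8) = 34528

34528


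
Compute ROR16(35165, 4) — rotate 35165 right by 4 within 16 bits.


Rotate 0b1000100101011101 right by 4 (16-bit) = 0b1101100010010101 = 55445

55445


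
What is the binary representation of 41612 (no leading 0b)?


41612 = 1010001010001100 in binary

1010001010001100


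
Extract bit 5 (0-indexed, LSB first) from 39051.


0b1001100010001011, position 5 = 0

0


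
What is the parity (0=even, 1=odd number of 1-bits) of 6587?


0b1100110111011 has 9 ones => parity 1

1


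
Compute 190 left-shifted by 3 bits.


0b10111110 << 3 = 0b10111110000 = 1520

1520


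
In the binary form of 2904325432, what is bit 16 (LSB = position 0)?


0b10101101000111000111110100111000, position 16 = 0

0


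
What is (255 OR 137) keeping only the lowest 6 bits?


Step 1: 255 | 137 = 255
Step 2: 255 & 63 = 63

63


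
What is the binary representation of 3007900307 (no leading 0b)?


3007900307 = 10110011010010001110101010010011 in binary

10110011010010001110101010010011


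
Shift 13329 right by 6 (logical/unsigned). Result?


0b11010000010001 >> 6 = 0b11010000 = 208

208


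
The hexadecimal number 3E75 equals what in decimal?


3E75 hex = 15989 decimal

15989


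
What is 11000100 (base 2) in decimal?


11000100 in decimal = 196

196


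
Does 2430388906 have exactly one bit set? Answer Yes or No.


0b10010000110111001100101010101010. Multiple bits set => No

No


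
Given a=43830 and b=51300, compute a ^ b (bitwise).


43830 ^ 51300 = 25426

25426


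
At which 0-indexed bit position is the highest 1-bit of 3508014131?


0b11010001000110000000110000110011. Highest set bit at position 31

31


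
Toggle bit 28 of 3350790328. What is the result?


3350790328 ^ (1 << 28) = 3350790328 ^ 268435456 = 3619225784

3619225784


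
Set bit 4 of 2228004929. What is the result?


2228004929 | (1 << 4) = 2228004929 | 16 = 2228004945

2228004945


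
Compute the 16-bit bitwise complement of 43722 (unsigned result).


~0b1010101011001010 = 0b101010100110101 = 21813 (16-bit unsigned)

21813


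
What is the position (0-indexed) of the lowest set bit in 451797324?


0b11010111011011110000101001100. Lowest set bit at position 2

2


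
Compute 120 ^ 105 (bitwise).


0b1111000 ^ 0b1101001 = 0b10001 = 17

17


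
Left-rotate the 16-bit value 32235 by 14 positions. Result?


Rotate 0b111110111101011 left by 14 (16-bit) = 0b1101111101111010 = 57210

57210


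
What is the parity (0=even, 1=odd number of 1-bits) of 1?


0b1 has 1 ones => parity 1

1


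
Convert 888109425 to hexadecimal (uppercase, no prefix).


888109425 = 34EF7971 hex

34EF7971


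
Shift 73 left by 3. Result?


0b1001001 << 3 = 0b1001001000 = 584

584


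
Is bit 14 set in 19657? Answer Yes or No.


0b100110011001001, bit 14 = 1. Yes

Yes


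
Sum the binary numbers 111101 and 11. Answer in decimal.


111101 + 11 = 1000000 = 64

64


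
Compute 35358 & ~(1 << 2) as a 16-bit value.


35358 & ~(1 << 2) = 35354

35354


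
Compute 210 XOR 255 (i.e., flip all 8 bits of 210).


210 ^ 255 = 45

45


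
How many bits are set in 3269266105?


0b11000010110111010000101010111001 has 16 set bits

16


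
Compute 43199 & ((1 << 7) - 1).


43199 & 127 = 63

63


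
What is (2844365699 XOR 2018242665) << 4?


Step 1: 2844365699 ^ 2018242665 = 3519177706
Step 2: 3519177706 << 4 = 56306843296

56306843296


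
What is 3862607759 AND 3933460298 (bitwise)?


0b11100110001110101011011110001111 & 0b11101010011100111101011101001010 = 0b11100010001100101001011100001010 = 3794966282

3794966282


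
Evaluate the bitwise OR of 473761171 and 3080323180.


0b11100001111010000010110010011 | 0b10110111100110100000000001101100 = 0b10111111101111110000010111111111 = 3216967167

3216967167


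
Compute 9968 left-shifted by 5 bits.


0b10011011110000 << 5 = 0b1001101111000000000 = 318976

318976


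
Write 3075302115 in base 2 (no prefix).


3075302115 = 10110111010011010110001011100011 in binary

10110111010011010110001011100011


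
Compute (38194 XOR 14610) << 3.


Step 1: 38194 ^ 14610 = 44064
Step 2: 44064 << 3 = 352512

352512


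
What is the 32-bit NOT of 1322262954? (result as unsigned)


~0b1001110110100000010000110101010 = 0b10110001001011111101111001010101 = 2972704341 (32-bit unsigned)

2972704341


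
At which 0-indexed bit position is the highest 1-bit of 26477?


0b110011101101101. Highest set bit at position 14

14


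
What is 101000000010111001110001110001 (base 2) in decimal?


101000000010111001110001110001 in decimal = 671849585

671849585


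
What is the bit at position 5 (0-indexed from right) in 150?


0b10010110, position 5 = 0

0


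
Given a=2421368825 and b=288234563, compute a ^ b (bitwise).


2421368825 ^ 288234563 = 2172468154

2172468154


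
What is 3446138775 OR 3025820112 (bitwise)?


0b11001101011001111110011110010111 | 0b10110100010110100101100111010000 = 0b11111101011111111111111111010111 = 4253024215

4253024215


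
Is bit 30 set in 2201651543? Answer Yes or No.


0b10000011001110101000100101010111, bit 30 = 0. No

No


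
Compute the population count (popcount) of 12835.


0b11001000100011 has 6 set bits

6


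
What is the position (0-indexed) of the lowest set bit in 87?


0b1010111. Lowest set bit at position 0

0


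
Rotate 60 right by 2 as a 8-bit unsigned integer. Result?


Rotate 0b111100 right by 2 (8-bit) = 0b1111 = 15

15


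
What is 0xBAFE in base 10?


BAFE hex = 47870 decimal

47870


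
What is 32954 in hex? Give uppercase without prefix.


32954 = 80BA hex

80BA


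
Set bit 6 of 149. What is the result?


149 | (1 << 6) = 149 | 64 = 213

213


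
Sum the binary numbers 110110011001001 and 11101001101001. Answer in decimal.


110110011001001 + 11101001101001 = 1010011100110010 = 42802

42802


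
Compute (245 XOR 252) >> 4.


Step 1: 245 ^ 252 = 9
Step 2: 9 >> 4 = 0

0


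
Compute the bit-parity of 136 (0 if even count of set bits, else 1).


0b10001000 has 2 ones => parity 0

0


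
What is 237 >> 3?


0b11101101 >> 3 = 0b11101 = 29

29


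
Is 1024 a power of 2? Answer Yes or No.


0b10000000000. Only one bit set => Yes

Yes


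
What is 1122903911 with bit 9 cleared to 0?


1122903911 & ~(1 << 9) = 1122903399

1122903399


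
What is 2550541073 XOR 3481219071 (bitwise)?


0b10011000000001100010101100010001 ^ 0b11001111011111110010111111111111 = 0b1010111011110010000010011101110 = 1467548910

1467548910


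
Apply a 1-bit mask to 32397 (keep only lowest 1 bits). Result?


32397 & 1 = 1

1


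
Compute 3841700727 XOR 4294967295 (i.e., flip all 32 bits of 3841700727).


3841700727 ^ 4294967295 = 453266568

453266568


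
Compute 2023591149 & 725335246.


0b1111000100111011000110011101101 & 0b101011001110111011110011001110 = 0b101000000110011000110011001100 = 672763084

672763084


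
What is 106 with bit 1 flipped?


106 ^ (1 << 1) = 106 ^ 2 = 104

104


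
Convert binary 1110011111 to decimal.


1110011111 in decimal = 927

927


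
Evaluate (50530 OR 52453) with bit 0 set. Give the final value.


Step 1: 50530 | 52453 = 52711
Step 2: 52711 | (1 << 0) = 52711 | 1 = 52711

52711


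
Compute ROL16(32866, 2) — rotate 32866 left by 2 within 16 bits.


Rotate 0b1000000001100010 left by 2 (16-bit) = 0b110001010 = 394

394


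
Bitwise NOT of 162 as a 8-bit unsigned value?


~0b10100010 = 0b1011101 = 93 (8-bit unsigned)

93


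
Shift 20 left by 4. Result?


0b10100 << 4 = 0b101000000 = 320

320


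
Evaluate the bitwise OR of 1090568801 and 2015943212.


0b1000001000000001100001001100001 | 0b1111000001010001101101000101100 = 0b1111001001010001101101001101101 = 2032720493

2032720493


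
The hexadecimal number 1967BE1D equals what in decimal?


1967BE1D hex = 426229277 decimal

426229277


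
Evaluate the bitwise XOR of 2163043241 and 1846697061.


0b10000000111011010110101110101001 ^ 0b1101110000100100101110001100101 = 0b11101110111111110011011111001100 = 4009703372

4009703372


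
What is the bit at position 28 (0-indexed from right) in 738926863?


0b101100000010110010000100001111, position 28 = 0

0


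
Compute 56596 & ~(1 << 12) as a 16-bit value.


56596 & ~(1 << 12) = 52500

52500


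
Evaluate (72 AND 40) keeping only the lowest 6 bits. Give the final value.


Step 1: 72 & 40 = 8
Step 2: 8 & 63 = 8

8


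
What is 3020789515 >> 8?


0b10110100000011011001011100001011 >> 8 = 0b101101000000110110010111 = 11799959

11799959


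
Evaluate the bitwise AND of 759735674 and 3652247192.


0b101101010010001010010101111010 & 0b11011001101100001101111010011000 = 0b1001000000001000010000011000 = 151028760

151028760


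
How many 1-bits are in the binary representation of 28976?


0b111000100110000 has 6 set bits

6


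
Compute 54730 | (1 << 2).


54730 | (1 << 2) = 54730 | 4 = 54734

54734


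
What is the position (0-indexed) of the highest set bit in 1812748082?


0b1101100000011000101011100110010. Highest set bit at position 30

30


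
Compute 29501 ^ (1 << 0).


29501 ^ (1 << 0) = 29501 ^ 1 = 29500

29500


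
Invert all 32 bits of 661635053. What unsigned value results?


661635053 ^ 4294967295 = 3633332242

3633332242


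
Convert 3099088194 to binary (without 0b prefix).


3099088194 = 10111000101110000101010101000010 in binary

10111000101110000101010101000010


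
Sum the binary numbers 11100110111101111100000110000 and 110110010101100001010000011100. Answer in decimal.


11100110111101111100000110000 + 110110010101100001010000011100 = 1010011001101010000110001001100 = 1395985484

1395985484


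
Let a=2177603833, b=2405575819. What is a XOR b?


2177603833 ^ 2405575819 = 246002802

246002802


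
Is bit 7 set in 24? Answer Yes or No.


0b11000, bit 7 = 0. No

No


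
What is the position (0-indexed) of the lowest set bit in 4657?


0b1001000110001. Lowest set bit at position 0

0


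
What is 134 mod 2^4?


134 & 15 = 6

6


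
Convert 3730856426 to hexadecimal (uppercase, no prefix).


3730856426 = DE6059EA hex

DE6059EA


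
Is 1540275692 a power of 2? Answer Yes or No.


0b1011011110011101011110111101100. Multiple bits set => No

No


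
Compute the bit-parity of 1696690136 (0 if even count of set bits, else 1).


0b1100101001000010110111111011000 has 16 ones => parity 0

0


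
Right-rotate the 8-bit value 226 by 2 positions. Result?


Rotate 0b11100010 right by 2 (8-bit) = 0b10111000 = 184

184


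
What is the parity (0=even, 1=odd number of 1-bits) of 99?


0b1100011 has 4 ones => parity 0

0


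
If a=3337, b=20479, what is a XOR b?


3337 ^ 20479 = 17142

17142


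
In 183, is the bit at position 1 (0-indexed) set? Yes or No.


0b10110111, bit 1 = 1. Yes

Yes


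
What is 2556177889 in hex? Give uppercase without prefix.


2556177889 = 985C2DE1 hex

985C2DE1


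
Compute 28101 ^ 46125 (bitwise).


0b110110111000101 ^ 0b1011010000101101 = 0b1101100111101000 = 55784

55784


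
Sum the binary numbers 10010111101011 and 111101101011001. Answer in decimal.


10010111101011 + 111101101011001 = 1010000101000100 = 41284

41284


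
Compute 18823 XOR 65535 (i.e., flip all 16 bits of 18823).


18823 ^ 65535 = 46712

46712


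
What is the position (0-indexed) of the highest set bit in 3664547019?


0b11011010011011001000110011001011. Highest set bit at position 31

31


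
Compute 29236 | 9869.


0b111001000110100 | 0b10011010001101 = 0b111011010111101 = 30397

30397


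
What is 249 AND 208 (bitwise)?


0b11111001 & 0b11010000 = 0b11010000 = 208

208


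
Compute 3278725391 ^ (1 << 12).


3278725391 ^ (1 << 12) = 3278725391 ^ 4096 = 3278729487

3278729487


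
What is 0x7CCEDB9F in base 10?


7CCEDB9F hex = 2093931423 decimal

2093931423


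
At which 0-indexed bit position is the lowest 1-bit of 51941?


0b1100101011100101. Lowest set bit at position 0

0


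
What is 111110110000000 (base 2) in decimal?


111110110000000 in decimal = 32128

32128


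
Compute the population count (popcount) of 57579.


0b1110000011101011 has 9 set bits

9


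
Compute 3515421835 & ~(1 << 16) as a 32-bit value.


3515421835 & ~(1 << 16) = 3515356299

3515356299


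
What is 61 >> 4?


0b111101 >> 4 = 0b11 = 3

3


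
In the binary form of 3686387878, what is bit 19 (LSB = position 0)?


0b11011011101110011101000010100110, position 19 = 1

1


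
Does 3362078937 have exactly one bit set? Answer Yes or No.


0b11001000011001010100000011011001. Multiple bits set => No

No


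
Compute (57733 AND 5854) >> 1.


Step 1: 57733 & 5854 = 132
Step 2: 132 >> 1 = 66

66


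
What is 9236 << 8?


0b10010000010100 << 8 = 0b1001000001010000000000 = 2364416

2364416


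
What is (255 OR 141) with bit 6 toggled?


Step 1: 255 | 141 = 255
Step 2: 255 ^ (1 << 6) = 255 ^ 64 = 191

191


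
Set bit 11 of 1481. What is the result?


1481 | (1 << 11) = 1481 | 2048 = 3529

3529


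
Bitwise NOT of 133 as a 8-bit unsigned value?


~0b10000101 = 0b1111010 = 122 (8-bit unsigned)

122


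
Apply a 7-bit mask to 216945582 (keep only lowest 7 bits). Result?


216945582 & 127 = 46

46


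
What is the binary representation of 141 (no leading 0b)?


141 = 10001101 in binary

10001101


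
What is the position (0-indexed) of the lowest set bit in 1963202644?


0b1110101000001000001100001010100. Lowest set bit at position 2

2


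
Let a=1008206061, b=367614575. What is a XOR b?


1008206061 ^ 367614575 = 703683202

703683202


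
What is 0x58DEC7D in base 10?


58DEC7D hex = 93187197 decimal

93187197


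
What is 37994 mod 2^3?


37994 & 7 = 2

2


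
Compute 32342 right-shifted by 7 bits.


0b111111001010110 >> 7 = 0b11111100 = 252

252


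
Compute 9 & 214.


0b1001 & 0b11010110 = 0b0 = 0

0


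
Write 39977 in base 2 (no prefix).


39977 = 1001110000101001 in binary

1001110000101001


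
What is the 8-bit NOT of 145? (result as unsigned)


~0b10010001 = 0b1101110 = 110 (8-bit unsigned)

110


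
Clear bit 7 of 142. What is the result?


142 & ~(1 << 7) = 14

14


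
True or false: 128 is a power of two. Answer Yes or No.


0b10000000. Only one bit set => Yes

Yes


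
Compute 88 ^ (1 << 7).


88 ^ (1 << 7) = 88 ^ 128 = 216

216


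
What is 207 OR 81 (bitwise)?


0b11001111 | 0b1010001 = 0b11011111 = 223

223


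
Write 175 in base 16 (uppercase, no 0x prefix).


175 = AF hex

AF


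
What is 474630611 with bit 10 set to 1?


474630611 | (1 << 10) = 474630611 | 1024 = 474631635

474631635


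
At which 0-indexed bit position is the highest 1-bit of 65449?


0b1111111110101001. Highest set bit at position 15

15


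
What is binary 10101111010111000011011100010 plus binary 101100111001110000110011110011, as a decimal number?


10101111010111000011011100010 + 101100111001110000110011110011 = 1000010110100101001001111010101 = 1121096661

1121096661


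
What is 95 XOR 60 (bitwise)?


0b1011111 ^ 0b111100 = 0b1100011 = 99

99


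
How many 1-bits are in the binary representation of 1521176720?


0b1011010101010110101000010010000 has 13 set bits

13


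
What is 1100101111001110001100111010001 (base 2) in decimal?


1100101111001110001100111010001 in decimal = 1709644241

1709644241


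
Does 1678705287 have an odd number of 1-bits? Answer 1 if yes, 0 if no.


0b1100100000011110000001010000111 has 12 ones => parity 0

0


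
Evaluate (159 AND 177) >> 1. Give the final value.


Step 1: 159 & 177 = 145
Step 2: 145 >> 1 = 72

72


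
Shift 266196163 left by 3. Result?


0b1111110111011101010011000011 << 3 = 0b1111110111011101010011000011000 = 2129569304

2129569304


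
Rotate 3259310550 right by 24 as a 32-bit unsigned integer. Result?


Rotate 0b11000010010001010010000111010110 right by 24 (32-bit) = 0b1000101001000011101011011000010 = 1159845570

1159845570


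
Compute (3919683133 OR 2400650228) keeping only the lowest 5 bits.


Step 1: 3919683133 | 2400650228 = 4021788669
Step 2: 4021788669 & 31 = 29

29


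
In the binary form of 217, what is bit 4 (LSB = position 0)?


0b11011001, position 4 = 1

1


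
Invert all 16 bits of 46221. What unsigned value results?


46221 ^ 65535 = 19314

19314


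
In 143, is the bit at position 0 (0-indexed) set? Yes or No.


0b10001111, bit 0 = 1. Yes

Yes


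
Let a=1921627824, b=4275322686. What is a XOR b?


1921627824 ^ 4275322686 = 2354940302

2354940302


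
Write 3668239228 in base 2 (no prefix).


3668239228 = 11011010101001001110001101111100 in binary

11011010101001001110001101111100


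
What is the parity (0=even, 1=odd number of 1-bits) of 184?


0b10111000 has 4 ones => parity 0

0


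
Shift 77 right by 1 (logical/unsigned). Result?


0b1001101 >> 1 = 0b100110 = 38

38


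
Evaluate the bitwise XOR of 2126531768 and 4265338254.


0b1111110110000000100110010111000 ^ 0b11111110001110111110010110001110 = 0b10000000111110111010100100110110 = 2163976502

2163976502


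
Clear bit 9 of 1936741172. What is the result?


1936741172 & ~(1 << 9) = 1936740660

1936740660


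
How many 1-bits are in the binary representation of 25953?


0b110010101100001 has 7 set bits

7


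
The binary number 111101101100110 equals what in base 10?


111101101100110 in decimal = 31590

31590


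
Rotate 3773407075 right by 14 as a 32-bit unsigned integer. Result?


Rotate 0b11100000111010011001111101100011 right by 14 (32-bit) = 0b1111101100011111000001110100110 = 2106557350

2106557350


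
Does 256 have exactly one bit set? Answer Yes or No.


0b100000000. Only one bit set => Yes

Yes


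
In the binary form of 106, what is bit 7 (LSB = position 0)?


0b1101010, position 7 = 0

0


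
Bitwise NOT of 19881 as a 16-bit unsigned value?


~0b100110110101001 = 0b1011001001010110 = 45654 (16-bit unsigned)

45654


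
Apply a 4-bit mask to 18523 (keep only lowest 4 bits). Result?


18523 & 15 = 11

11


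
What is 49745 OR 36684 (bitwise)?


0b1100001001010001 | 0b1000111101001100 = 0b1100111101011101 = 53085

53085


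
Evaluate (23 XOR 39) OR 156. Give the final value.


Step 1: 23 ^ 39 = 48
Step 2: 48 | 156 = 188

188


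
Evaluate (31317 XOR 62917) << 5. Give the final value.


Step 1: 31317 ^ 62917 = 36752
Step 2: 36752 << 5 = 1176064

1176064


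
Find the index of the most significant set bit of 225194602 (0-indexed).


0b1101011011000011001001101010. Highest set bit at position 27

27


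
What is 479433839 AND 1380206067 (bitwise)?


0b11100100100111001010001101111 & 0b1010010010001000100010111110011 = 0b10000000000000000010001100011 = 268436579

268436579


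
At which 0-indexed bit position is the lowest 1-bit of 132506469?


0b111111001011110001101100101. Lowest set bit at position 0

0


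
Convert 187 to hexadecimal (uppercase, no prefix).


187 = BB hex

BB


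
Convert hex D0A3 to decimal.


D0A3 hex = 53411 decimal

53411


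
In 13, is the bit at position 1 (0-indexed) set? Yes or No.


0b1101, bit 1 = 0. No

No


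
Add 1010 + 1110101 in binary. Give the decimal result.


1010 + 1110101 = 1111111 = 127

127


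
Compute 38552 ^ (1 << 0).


38552 ^ (1 << 0) = 38552 ^ 1 = 38553

38553


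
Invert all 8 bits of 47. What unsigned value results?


47 ^ 255 = 208

208


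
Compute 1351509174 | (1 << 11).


1351509174 | (1 << 11) = 1351509174 | 2048 = 1351511222

1351511222


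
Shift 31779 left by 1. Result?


0b111110000100011 << 1 = 0b1111100001000110 = 63558

63558


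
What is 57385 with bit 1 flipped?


57385 ^ (1 << 1) = 57385 ^ 2 = 57387

57387


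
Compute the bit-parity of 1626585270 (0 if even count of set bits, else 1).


0b1100000111100111011100010110110 has 17 ones => parity 1

1


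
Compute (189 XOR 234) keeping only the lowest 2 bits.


Step 1: 189 ^ 234 = 87
Step 2: 87 & 3 = 3

3


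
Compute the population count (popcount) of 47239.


0b1011100010000111 has 8 set bits

8


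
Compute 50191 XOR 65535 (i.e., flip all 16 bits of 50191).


50191 ^ 65535 = 15344

15344


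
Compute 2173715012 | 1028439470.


0b10000001100100000100001001000100 | 0b111101010011001011110110101110 = 0b10111101110111001111111111101110 = 3185377262

3185377262


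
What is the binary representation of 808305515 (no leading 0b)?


808305515 = 110000001011011100001101101011 in binary

110000001011011100001101101011


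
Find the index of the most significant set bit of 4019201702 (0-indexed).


0b11101111100100000010011010100110. Highest set bit at position 31

31


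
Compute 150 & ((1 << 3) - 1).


150 & 7 = 6

6


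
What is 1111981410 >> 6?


0b1000010010001110111110101100010 >> 6 = 0b1000010010001110111110101 = 17374709

17374709


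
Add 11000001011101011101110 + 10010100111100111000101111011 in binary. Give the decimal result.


11000001011101011101110 + 10010100111100111000101111011 = 10010111111110010110001101001 = 318712937

318712937


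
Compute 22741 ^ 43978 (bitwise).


0b101100011010101 ^ 0b1010101111001010 = 0b1111001100011111 = 62239

62239


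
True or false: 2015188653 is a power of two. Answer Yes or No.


0b1111000000111010101011010101101. Multiple bits set => No

No


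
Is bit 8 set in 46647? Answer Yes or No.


0b1011011000110111, bit 8 = 0. No

No


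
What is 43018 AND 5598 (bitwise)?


0b1010100000001010 & 0b1010111011110 = 0b1010 = 10

10


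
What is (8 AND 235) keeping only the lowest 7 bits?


Step 1: 8 & 235 = 8
Step 2: 8 & 127 = 8

8


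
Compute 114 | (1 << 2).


114 | (1 << 2) = 114 | 4 = 118

118


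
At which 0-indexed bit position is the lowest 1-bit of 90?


0b1011010. Lowest set bit at position 1

1


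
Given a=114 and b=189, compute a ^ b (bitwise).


114 ^ 189 = 207

207


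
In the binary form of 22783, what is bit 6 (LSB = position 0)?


0b101100011111111, position 6 = 1

1


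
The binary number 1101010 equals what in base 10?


1101010 in decimal = 106

106


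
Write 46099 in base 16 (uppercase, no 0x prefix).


46099 = B413 hex

B413


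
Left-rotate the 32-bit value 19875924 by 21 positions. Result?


Rotate 0b1001011110100100001010100 left by 21 (32-bit) = 0b1010100000000010010111101001 = 176170473

176170473


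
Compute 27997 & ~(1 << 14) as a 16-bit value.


27997 & ~(1 << 14) = 11613

11613


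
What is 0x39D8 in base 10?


39D8 hex = 14808 decimal

14808


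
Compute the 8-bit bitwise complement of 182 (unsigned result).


~0b10110110 = 0b1001001 = 73 (8-bit unsigned)

73


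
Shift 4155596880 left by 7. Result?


0b11110111101100010110000001010000 << 7 = 0b111101111011000101100000010100000000000 = 531916400640

531916400640


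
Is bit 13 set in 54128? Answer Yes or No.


0b1101001101110000, bit 13 = 0. No

No


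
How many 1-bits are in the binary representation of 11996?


0b10111011011100 has 9 set bits

9


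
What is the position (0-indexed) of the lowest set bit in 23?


0b10111. Lowest set bit at position 0

0


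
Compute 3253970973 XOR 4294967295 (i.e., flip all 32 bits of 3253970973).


3253970973 ^ 4294967295 = 1040996322

1040996322


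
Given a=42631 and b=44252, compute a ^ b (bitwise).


42631 ^ 44252 = 2651

2651


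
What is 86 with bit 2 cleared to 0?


86 & ~(1 << 2) = 82

82


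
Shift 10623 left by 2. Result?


0b10100101111111 << 2 = 0b1010010111111100 = 42492

42492


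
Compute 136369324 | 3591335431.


0b1000001000001101010010101100 | 0b11010110000011110110111000000111 = 0b11011110001011111111111010101111 = 3727687343

3727687343


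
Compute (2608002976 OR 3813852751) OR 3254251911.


Step 1: 2608002976 | 3813852751 = 4218615791
Step 2: 4218615791 | 3254251911 = 4227332079

4227332079


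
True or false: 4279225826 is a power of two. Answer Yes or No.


0b11111111000011111100110111100010. Multiple bits set => No

No


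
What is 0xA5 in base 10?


A5 hex = 165 decimal

165


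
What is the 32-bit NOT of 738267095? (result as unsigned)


~0b101100000000010000111111010111 = 0b11010011111111101111000000101000 = 3556700200 (32-bit unsigned)

3556700200


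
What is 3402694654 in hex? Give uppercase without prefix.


3402694654 = CAD0FFFE hex

CAD0FFFE


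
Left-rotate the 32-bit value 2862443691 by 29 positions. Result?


Rotate 0b10101010100111010110110010101011 left by 29 (32-bit) = 0b1110101010100111010110110010101 = 1968418197

1968418197


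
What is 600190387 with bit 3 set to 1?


600190387 | (1 << 3) = 600190387 | 8 = 600190395

600190395


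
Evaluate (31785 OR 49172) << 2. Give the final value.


Step 1: 31785 | 49172 = 64573
Step 2: 64573 << 2 = 258292

258292


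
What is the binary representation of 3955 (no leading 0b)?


3955 = 111101110011 in binary

111101110011


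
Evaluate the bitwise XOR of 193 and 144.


0b11000001 ^ 0b10010000 = 0b1010001 = 81

81


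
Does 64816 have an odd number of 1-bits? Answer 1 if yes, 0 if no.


0b1111110100110000 has 9 ones => parity 1

1


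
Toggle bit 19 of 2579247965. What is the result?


2579247965 ^ (1 << 19) = 2579247965 ^ 524288 = 2578723677

2578723677


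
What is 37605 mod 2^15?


37605 & 32767 = 4837

4837


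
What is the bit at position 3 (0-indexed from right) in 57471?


0b1110000001111111, position 3 = 1

1


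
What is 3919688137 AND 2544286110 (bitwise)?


0b11101001101000011011000111001001 & 0b10010111101001101011100110011110 = 0b10000001101000001011000110001000 = 2174792072

2174792072


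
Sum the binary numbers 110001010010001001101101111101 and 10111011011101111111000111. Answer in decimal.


110001010010001001101101111101 + 10111011011101111111000111 = 110100001101100111101101000100 = 875985732

875985732


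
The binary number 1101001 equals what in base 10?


1101001 in decimal = 105

105


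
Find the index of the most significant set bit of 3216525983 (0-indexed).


0b10111111101110000100101010011111. Highest set bit at position 31

31


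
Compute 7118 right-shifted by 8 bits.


0b1101111001110 >> 8 = 0b11011 = 27

27


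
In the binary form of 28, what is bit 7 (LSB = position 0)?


0b11100, position 7 = 0

0


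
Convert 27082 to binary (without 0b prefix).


27082 = 110100111001010 in binary

110100111001010


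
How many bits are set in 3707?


0b111001111011 has 9 set bits

9


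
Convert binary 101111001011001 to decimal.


101111001011001 in decimal = 24153

24153


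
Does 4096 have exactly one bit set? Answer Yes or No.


0b1000000000000. Only one bit set => Yes

Yes


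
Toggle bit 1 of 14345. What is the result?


14345 ^ (1 << 1) = 14345 ^ 2 = 14347

14347


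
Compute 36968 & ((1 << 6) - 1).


36968 & 63 = 40

40


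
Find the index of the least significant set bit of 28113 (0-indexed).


0b110110111010001. Lowest set bit at position 0

0


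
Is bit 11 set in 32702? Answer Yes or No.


0b111111110111110, bit 11 = 1. Yes

Yes


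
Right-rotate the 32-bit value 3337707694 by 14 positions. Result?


Rotate 0b11000110111100010110000010101110 right by 14 (32-bit) = 0b10000010101110110001101111000101 = 2193300421

2193300421


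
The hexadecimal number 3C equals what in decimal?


3C hex = 60 decimal

60


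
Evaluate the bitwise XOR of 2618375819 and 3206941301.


0b10011100000100010011111010001011 ^ 0b10111111001001100000101001110101 = 0b100011001101110011010011111110 = 590820606

590820606


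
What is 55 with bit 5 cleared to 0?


55 & ~(1 << 5) = 23

23


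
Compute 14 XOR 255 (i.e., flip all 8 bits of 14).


14 ^ 255 = 241

241


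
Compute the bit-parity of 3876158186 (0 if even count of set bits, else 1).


0b11100111000010010111101011101010 has 18 ones => parity 0

0


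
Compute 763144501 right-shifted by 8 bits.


0b101101011111001010100100110101 >> 8 = 0b1011010111110010101001 = 2981033

2981033


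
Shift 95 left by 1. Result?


0b1011111 << 1 = 0b10111110 = 190

190


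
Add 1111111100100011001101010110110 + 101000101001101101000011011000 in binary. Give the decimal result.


1111111100100011001101010110110 + 101000101001101101000011011000 = 10101000001110000110101110001110 = 2822269838

2822269838


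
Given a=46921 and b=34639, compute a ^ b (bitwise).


46921 ^ 34639 = 12294

12294


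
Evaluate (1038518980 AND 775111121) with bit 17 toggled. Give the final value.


Step 1: 1038518980 & 775111121 = 740425920
Step 2: 740425920 ^ (1 << 17) = 740425920 ^ 131072 = 740294848

740294848


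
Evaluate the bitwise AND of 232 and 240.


0b11101000 & 0b11110000 = 0b11100000 = 224

224


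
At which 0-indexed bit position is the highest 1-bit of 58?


0b111010. Highest set bit at position 5

5


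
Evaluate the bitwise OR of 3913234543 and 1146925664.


0b11101001001111110011100001101111 | 0b1000100010111001011001001100000 = 0b11101101011111111011101001101111 = 3984570991

3984570991


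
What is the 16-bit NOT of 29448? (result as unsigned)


~0b111001100001000 = 0b1000110011110111 = 36087 (16-bit unsigned)

36087


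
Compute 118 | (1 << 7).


118 | (1 << 7) = 118 | 128 = 246

246
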